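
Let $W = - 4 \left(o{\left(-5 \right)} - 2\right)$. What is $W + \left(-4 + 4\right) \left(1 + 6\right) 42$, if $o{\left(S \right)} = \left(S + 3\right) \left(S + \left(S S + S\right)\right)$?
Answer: $128$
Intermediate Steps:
$o{\left(S \right)} = \left(3 + S\right) \left(S^{2} + 2 S\right)$ ($o{\left(S \right)} = \left(3 + S\right) \left(S + \left(S^{2} + S\right)\right) = \left(3 + S\right) \left(S + \left(S + S^{2}\right)\right) = \left(3 + S\right) \left(S^{2} + 2 S\right)$)
$W = 128$ ($W = - 4 \left(- 5 \left(6 + \left(-5\right)^{2} + 5 \left(-5\right)\right) - 2\right) = - 4 \left(- 5 \left(6 + 25 - 25\right) - 2\right) = - 4 \left(\left(-5\right) 6 - 2\right) = - 4 \left(-30 - 2\right) = \left(-4\right) \left(-32\right) = 128$)
$W + \left(-4 + 4\right) \left(1 + 6\right) 42 = 128 + \left(-4 + 4\right) \left(1 + 6\right) 42 = 128 + 0 \cdot 7 \cdot 42 = 128 + 0 \cdot 42 = 128 + 0 = 128$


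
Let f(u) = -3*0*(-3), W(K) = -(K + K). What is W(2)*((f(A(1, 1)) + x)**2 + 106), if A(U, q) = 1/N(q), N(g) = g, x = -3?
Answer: -460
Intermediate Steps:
W(K) = -2*K
A(U, q) = 1/q
f(u) = 0 (f(u) = 0*(-3) = 0)
W(2)*((f(A(1, 1)) + x)**2 + 106) = (-2*2)*((0 - 3)**2 + 106) = -4*((-3)**2 + 106) = -4*(9 + 106) = -4*115 = -460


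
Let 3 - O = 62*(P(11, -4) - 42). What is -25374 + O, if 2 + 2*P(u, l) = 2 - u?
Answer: -22426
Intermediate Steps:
P(u, l) = -u/2 (P(u, l) = -1 + (2 - u)/2 = -1 + (1 - u/2) = -u/2)
O = 2948 (O = 3 - 62*(-½*11 - 42) = 3 - 62*(-11/2 - 42) = 3 - 62*(-95)/2 = 3 - 1*(-2945) = 3 + 2945 = 2948)
-25374 + O = -25374 + 2948 = -22426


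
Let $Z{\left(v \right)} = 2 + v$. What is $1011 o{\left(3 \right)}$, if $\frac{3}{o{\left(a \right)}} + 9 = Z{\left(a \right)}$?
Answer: $- \frac{3033}{4} \approx -758.25$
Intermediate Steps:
$o{\left(a \right)} = \frac{3}{-7 + a}$ ($o{\left(a \right)} = \frac{3}{-9 + \left(2 + a\right)} = \frac{3}{-7 + a}$)
$1011 o{\left(3 \right)} = 1011 \frac{3}{-7 + 3} = 1011 \frac{3}{-4} = 1011 \cdot 3 \left(- \frac{1}{4}\right) = 1011 \left(- \frac{3}{4}\right) = - \frac{3033}{4}$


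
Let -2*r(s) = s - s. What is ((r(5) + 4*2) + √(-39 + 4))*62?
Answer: 496 + 62*I*√35 ≈ 496.0 + 366.8*I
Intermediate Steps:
r(s) = 0 (r(s) = -(s - s)/2 = -½*0 = 0)
((r(5) + 4*2) + √(-39 + 4))*62 = ((0 + 4*2) + √(-39 + 4))*62 = ((0 + 8) + √(-35))*62 = (8 + I*√35)*62 = 496 + 62*I*√35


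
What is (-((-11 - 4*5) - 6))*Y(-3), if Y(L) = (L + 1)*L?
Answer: 222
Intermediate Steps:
Y(L) = L*(1 + L) (Y(L) = (1 + L)*L = L*(1 + L))
(-((-11 - 4*5) - 6))*Y(-3) = (-((-11 - 4*5) - 6))*(-3*(1 - 3)) = (-((-11 - 20) - 6))*(-3*(-2)) = -(-31 - 6)*6 = -1*(-37)*6 = 37*6 = 222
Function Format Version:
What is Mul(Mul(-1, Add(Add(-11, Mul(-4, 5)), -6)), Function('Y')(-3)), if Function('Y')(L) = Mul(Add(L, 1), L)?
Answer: 222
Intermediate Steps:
Function('Y')(L) = Mul(L, Add(1, L)) (Function('Y')(L) = Mul(Add(1, L), L) = Mul(L, Add(1, L)))
Mul(Mul(-1, Add(Add(-11, Mul(-4, 5)), -6)), Function('Y')(-3)) = Mul(Mul(-1, Add(Add(-11, Mul(-4, 5)), -6)), Mul(-3, Add(1, -3))) = Mul(Mul(-1, Add(Add(-11, -20), -6)), Mul(-3, -2)) = Mul(Mul(-1, Add(-31, -6)), 6) = Mul(Mul(-1, -37), 6) = Mul(37, 6) = 222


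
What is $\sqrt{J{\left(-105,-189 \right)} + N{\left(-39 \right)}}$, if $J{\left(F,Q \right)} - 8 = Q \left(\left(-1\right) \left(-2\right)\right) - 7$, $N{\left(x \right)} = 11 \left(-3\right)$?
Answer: $i \sqrt{410} \approx 20.248 i$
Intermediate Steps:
$N{\left(x \right)} = -33$
$J{\left(F,Q \right)} = 1 + 2 Q$ ($J{\left(F,Q \right)} = 8 + \left(Q \left(\left(-1\right) \left(-2\right)\right) - 7\right) = 8 + \left(Q 2 - 7\right) = 8 + \left(2 Q - 7\right) = 8 + \left(-7 + 2 Q\right) = 1 + 2 Q$)
$\sqrt{J{\left(-105,-189 \right)} + N{\left(-39 \right)}} = \sqrt{\left(1 + 2 \left(-189\right)\right) - 33} = \sqrt{\left(1 - 378\right) - 33} = \sqrt{-377 - 33} = \sqrt{-410} = i \sqrt{410}$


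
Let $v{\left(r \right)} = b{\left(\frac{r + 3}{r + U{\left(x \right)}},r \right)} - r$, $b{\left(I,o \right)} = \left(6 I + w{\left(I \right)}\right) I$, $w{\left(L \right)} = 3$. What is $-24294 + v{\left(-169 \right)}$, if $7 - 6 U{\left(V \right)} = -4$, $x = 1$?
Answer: $- \frac{24261018065}{1006009} \approx -24116.0$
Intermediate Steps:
$U{\left(V \right)} = \frac{11}{6}$ ($U{\left(V \right)} = \frac{7}{6} - - \frac{2}{3} = \frac{7}{6} + \frac{2}{3} = \frac{11}{6}$)
$b{\left(I,o \right)} = I \left(3 + 6 I\right)$ ($b{\left(I,o \right)} = \left(6 I + 3\right) I = \left(3 + 6 I\right) I = I \left(3 + 6 I\right)$)
$v{\left(r \right)} = - r + \frac{3 \left(1 + \frac{2 \left(3 + r\right)}{\frac{11}{6} + r}\right) \left(3 + r\right)}{\frac{11}{6} + r}$ ($v{\left(r \right)} = 3 \frac{r + 3}{r + \frac{11}{6}} \left(1 + 2 \frac{r + 3}{r + \frac{11}{6}}\right) - r = 3 \frac{3 + r}{\frac{11}{6} + r} \left(1 + 2 \frac{3 + r}{\frac{11}{6} + r}\right) - r = 3 \frac{3 + r}{\frac{11}{6} + r} \left(1 + \frac{2 \left(3 + r\right)}{\frac{11}{6} + r}\right) - r = \frac{3 \left(1 + \frac{2 \left(3 + r\right)}{\frac{11}{6} + r}\right) \left(3 + r\right)}{\frac{11}{6} + r} - r = - r + \frac{3 \left(1 + \frac{2 \left(3 + r\right)}{\frac{11}{6} + r}\right) \left(3 + r\right)}{\frac{11}{6} + r}$)
$-24294 + v{\left(-169 \right)} = -24294 + \frac{\left(-1\right) \left(-169\right) \left(11 + 6 \left(-169\right)\right)^{2} + 18 \left(3 - 169\right) \left(47 + 18 \left(-169\right)\right)}{\left(11 + 6 \left(-169\right)\right)^{2}} = -24294 + \frac{\left(-1\right) \left(-169\right) \left(11 - 1014\right)^{2} + 18 \left(-166\right) \left(47 - 3042\right)}{\left(11 - 1014\right)^{2}} = -24294 + \frac{\left(-1\right) \left(-169\right) \left(-1003\right)^{2} + 18 \left(-166\right) \left(-2995\right)}{1006009} = -24294 + \frac{\left(-1\right) \left(-169\right) 1006009 + 8949060}{1006009} = -24294 + \frac{170015521 + 8949060}{1006009} = -24294 + \frac{1}{1006009} \cdot 178964581 = -24294 + \frac{178964581}{1006009} = - \frac{24261018065}{1006009}$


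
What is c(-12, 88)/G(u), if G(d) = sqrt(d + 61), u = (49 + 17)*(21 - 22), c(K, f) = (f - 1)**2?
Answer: -7569*I*sqrt(5)/5 ≈ -3385.0*I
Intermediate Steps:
c(K, f) = (-1 + f)**2
u = -66 (u = 66*(-1) = -66)
G(d) = sqrt(61 + d)
c(-12, 88)/G(u) = (-1 + 88)**2/(sqrt(61 - 66)) = 87**2/(sqrt(-5)) = 7569/((I*sqrt(5))) = 7569*(-I*sqrt(5)/5) = -7569*I*sqrt(5)/5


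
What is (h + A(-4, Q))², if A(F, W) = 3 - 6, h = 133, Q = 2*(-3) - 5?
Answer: 16900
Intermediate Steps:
Q = -11 (Q = -6 - 5 = -11)
A(F, W) = -3
(h + A(-4, Q))² = (133 - 3)² = 130² = 16900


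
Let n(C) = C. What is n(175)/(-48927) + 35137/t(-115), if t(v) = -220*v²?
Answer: -2228310499/142353106500 ≈ -0.015653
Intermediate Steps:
n(175)/(-48927) + 35137/t(-115) = 175/(-48927) + 35137/((-220*(-115)²)) = 175*(-1/48927) + 35137/((-220*13225)) = -175/48927 + 35137/(-2909500) = -175/48927 + 35137*(-1/2909500) = -175/48927 - 35137/2909500 = -2228310499/142353106500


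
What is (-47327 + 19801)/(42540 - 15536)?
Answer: -13763/13502 ≈ -1.0193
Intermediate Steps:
(-47327 + 19801)/(42540 - 15536) = -27526/27004 = -27526*1/27004 = -13763/13502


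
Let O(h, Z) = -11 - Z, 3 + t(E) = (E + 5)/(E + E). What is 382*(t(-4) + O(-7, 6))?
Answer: -30751/4 ≈ -7687.8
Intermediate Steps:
t(E) = -3 + (5 + E)/(2*E) (t(E) = -3 + (E + 5)/(E + E) = -3 + (5 + E)/((2*E)) = -3 + (5 + E)*(1/(2*E)) = -3 + (5 + E)/(2*E))
382*(t(-4) + O(-7, 6)) = 382*((5/2)*(1 - 1*(-4))/(-4) + (-11 - 1*6)) = 382*((5/2)*(-1/4)*(1 + 4) + (-11 - 6)) = 382*((5/2)*(-1/4)*5 - 17) = 382*(-25/8 - 17) = 382*(-161/8) = -30751/4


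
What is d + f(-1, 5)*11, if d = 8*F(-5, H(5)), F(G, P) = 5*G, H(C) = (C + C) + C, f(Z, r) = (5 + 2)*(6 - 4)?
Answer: -46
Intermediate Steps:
f(Z, r) = 14 (f(Z, r) = 7*2 = 14)
H(C) = 3*C (H(C) = 2*C + C = 3*C)
d = -200 (d = 8*(5*(-5)) = 8*(-25) = -200)
d + f(-1, 5)*11 = -200 + 14*11 = -200 + 154 = -46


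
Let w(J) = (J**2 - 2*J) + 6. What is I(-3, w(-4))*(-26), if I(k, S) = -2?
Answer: 52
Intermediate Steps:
w(J) = 6 + J**2 - 2*J
I(-3, w(-4))*(-26) = -2*(-26) = 52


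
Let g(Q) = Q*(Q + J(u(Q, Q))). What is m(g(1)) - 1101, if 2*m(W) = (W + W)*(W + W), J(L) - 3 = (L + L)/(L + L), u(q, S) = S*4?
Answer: -1051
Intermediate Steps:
u(q, S) = 4*S
J(L) = 4 (J(L) = 3 + (L + L)/(L + L) = 3 + (2*L)/((2*L)) = 3 + (2*L)*(1/(2*L)) = 3 + 1 = 4)
g(Q) = Q*(4 + Q) (g(Q) = Q*(Q + 4) = Q*(4 + Q))
m(W) = 2*W² (m(W) = ((W + W)*(W + W))/2 = ((2*W)*(2*W))/2 = (4*W²)/2 = 2*W²)
m(g(1)) - 1101 = 2*(1*(4 + 1))² - 1101 = 2*(1*5)² - 1101 = 2*5² - 1101 = 2*25 - 1101 = 50 - 1101 = -1051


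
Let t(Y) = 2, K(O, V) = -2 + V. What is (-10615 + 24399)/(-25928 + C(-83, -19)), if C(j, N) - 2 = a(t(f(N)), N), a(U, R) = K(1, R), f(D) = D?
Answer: -13784/25947 ≈ -0.53124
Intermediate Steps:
a(U, R) = -2 + R
C(j, N) = N (C(j, N) = 2 + (-2 + N) = N)
(-10615 + 24399)/(-25928 + C(-83, -19)) = (-10615 + 24399)/(-25928 - 19) = 13784/(-25947) = 13784*(-1/25947) = -13784/25947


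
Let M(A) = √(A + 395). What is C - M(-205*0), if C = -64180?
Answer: -64180 - √395 ≈ -64200.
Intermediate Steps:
M(A) = √(395 + A)
C - M(-205*0) = -64180 - √(395 - 205*0) = -64180 - √(395 + 0) = -64180 - √395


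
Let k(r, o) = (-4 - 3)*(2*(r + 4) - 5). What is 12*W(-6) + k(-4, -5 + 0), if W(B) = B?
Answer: -37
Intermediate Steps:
k(r, o) = -21 - 14*r (k(r, o) = -7*(2*(4 + r) - 5) = -7*((8 + 2*r) - 5) = -7*(3 + 2*r) = -21 - 14*r)
12*W(-6) + k(-4, -5 + 0) = 12*(-6) + (-21 - 14*(-4)) = -72 + (-21 + 56) = -72 + 35 = -37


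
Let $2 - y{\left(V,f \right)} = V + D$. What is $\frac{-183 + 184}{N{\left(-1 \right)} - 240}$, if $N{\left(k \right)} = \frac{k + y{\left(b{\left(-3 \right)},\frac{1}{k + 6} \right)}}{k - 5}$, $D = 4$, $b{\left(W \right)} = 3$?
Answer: $- \frac{1}{239} \approx -0.0041841$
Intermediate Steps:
$y{\left(V,f \right)} = -2 - V$ ($y{\left(V,f \right)} = 2 - \left(V + 4\right) = 2 - \left(4 + V\right) = -2 - V$)
$N{\left(k \right)} = 1$ ($N{\left(k \right)} = \frac{k - 5}{k - 5} = \frac{k - 5}{-5 + k} = \frac{-5 + k}{-5 + k} = 1$)
$\frac{-183 + 184}{N{\left(-1 \right)} - 240} = \frac{-183 + 184}{1 - 240} = 1 \frac{1}{-239} = 1 \left(- \frac{1}{239}\right) = - \frac{1}{239}$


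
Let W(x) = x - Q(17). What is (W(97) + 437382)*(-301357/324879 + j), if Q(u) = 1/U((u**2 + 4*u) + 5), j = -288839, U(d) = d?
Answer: -7430442024975100343/58803099 ≈ -1.2636e+11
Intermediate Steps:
Q(u) = 1/(5 + u**2 + 4*u) (Q(u) = 1/((u**2 + 4*u) + 5) = 1/(5 + u**2 + 4*u))
W(x) = -1/362 + x (W(x) = x - 1/(5 + 17**2 + 4*17) = x - 1/(5 + 289 + 68) = x - 1/362 = -1/362 + x)
(W(97) + 437382)*(-301357/324879 + j) = ((-1/362 + 97) + 437382)*(-301357/324879 - 288839) = (35113/362 + 437382)*(-301357*1/324879 - 288839) = 158367397*(-301357/324879 - 288839)/362 = (158367397/362)*(-93838026838/324879) = -7430442024975100343/58803099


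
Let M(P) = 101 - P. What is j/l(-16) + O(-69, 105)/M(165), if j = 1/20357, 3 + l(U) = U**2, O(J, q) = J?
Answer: 355372213/329620544 ≈ 1.0781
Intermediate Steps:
l(U) = -3 + U**2
j = 1/20357 ≈ 4.9123e-5
j/l(-16) + O(-69, 105)/M(165) = 1/(20357*(-3 + (-16)**2)) - 69/(101 - 1*165) = 1/(20357*(-3 + 256)) - 69/(101 - 165) = (1/20357)/253 - 69/(-64) = (1/20357)*(1/253) - 69*(-1/64) = 1/5150321 + 69/64 = 355372213/329620544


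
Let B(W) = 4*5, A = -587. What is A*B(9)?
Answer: -11740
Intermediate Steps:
B(W) = 20
A*B(9) = -587*20 = -11740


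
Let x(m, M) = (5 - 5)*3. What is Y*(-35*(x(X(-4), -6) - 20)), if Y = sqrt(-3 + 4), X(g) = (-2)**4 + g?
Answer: 700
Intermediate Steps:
X(g) = 16 + g
x(m, M) = 0 (x(m, M) = 0*3 = 0)
Y = 1 (Y = sqrt(1) = 1)
Y*(-35*(x(X(-4), -6) - 20)) = 1*(-35*(0 - 20)) = 1*(-35*(-20)) = 1*700 = 700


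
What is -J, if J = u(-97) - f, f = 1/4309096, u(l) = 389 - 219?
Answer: -732546319/4309096 ≈ -170.00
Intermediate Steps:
u(l) = 170
f = 1/4309096 ≈ 2.3207e-7
J = 732546319/4309096 (J = 170 - 1*1/4309096 = 170 - 1/4309096 = 732546319/4309096 ≈ 170.00)
-J = -1*732546319/4309096 = -732546319/4309096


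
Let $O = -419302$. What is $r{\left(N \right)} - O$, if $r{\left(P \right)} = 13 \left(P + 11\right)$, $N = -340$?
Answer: $415025$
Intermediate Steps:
$r{\left(P \right)} = 143 + 13 P$ ($r{\left(P \right)} = 13 \left(11 + P\right) = 143 + 13 P$)
$r{\left(N \right)} - O = \left(143 + 13 \left(-340\right)\right) - -419302 = \left(143 - 4420\right) + 419302 = -4277 + 419302 = 415025$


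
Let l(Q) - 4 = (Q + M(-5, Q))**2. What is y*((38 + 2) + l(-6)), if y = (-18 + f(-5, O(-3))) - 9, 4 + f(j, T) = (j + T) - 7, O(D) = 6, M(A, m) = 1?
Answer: -2553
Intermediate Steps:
l(Q) = 4 + (1 + Q)**2 (l(Q) = 4 + (Q + 1)**2 = 4 + (1 + Q)**2)
f(j, T) = -11 + T + j (f(j, T) = -4 + ((j + T) - 7) = -4 + ((T + j) - 7) = -4 + (-7 + T + j) = -11 + T + j)
y = -37 (y = (-18 + (-11 + 6 - 5)) - 9 = (-18 - 10) - 9 = -28 - 9 = -37)
y*((38 + 2) + l(-6)) = -37*((38 + 2) + (4 + (1 - 6)**2)) = -37*(40 + (4 + (-5)**2)) = -37*(40 + (4 + 25)) = -37*(40 + 29) = -37*69 = -2553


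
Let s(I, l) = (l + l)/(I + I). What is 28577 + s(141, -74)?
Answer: 4029283/141 ≈ 28576.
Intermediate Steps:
s(I, l) = l/I (s(I, l) = (2*l)/((2*I)) = (2*l)*(1/(2*I)) = l/I)
28577 + s(141, -74) = 28577 - 74/141 = 4029283/141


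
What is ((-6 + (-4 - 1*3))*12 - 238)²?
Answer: 155236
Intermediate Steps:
((-6 + (-4 - 1*3))*12 - 238)² = ((-6 + (-4 - 3))*12 - 238)² = ((-6 - 7)*12 - 238)² = (-13*12 - 238)² = (-156 - 238)² = (-394)² = 155236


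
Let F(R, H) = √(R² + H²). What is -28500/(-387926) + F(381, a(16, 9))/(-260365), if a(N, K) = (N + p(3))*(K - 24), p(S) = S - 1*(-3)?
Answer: 14250/193963 - 3*√28229/260365 ≈ 0.071532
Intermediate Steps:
p(S) = 3 + S (p(S) = S + 3 = 3 + S)
a(N, K) = (-24 + K)*(6 + N) (a(N, K) = (N + (3 + 3))*(K - 24) = (N + 6)*(-24 + K) = (6 + N)*(-24 + K) = (-24 + K)*(6 + N))
F(R, H) = √(H² + R²)
-28500/(-387926) + F(381, a(16, 9))/(-260365) = -28500/(-387926) + √((-144 - 24*16 + 6*9 + 9*16)² + 381²)/(-260365) = -28500*(-1/387926) + √((-144 - 384 + 54 + 144)² + 145161)*(-1/260365) = 14250/193963 + √((-330)² + 145161)*(-1/260365) = 14250/193963 + √(108900 + 145161)*(-1/260365) = 14250/193963 + √254061*(-1/260365) = 14250/193963 + (3*√28229)*(-1/260365) = 14250/193963 - 3*√28229/260365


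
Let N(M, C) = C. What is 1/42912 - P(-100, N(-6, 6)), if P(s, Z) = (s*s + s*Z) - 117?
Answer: -398352095/42912 ≈ -9283.0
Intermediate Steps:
P(s, Z) = -117 + s**2 + Z*s (P(s, Z) = (s**2 + Z*s) - 117 = -117 + s**2 + Z*s)
1/42912 - P(-100, N(-6, 6)) = 1/42912 - (-117 + (-100)**2 + 6*(-100)) = 1/42912 - (-117 + 10000 - 600) = 1/42912 - 1*9283 = 1/42912 - 9283 = -398352095/42912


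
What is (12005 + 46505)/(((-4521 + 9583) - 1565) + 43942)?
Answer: 58510/47439 ≈ 1.2334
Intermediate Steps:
(12005 + 46505)/(((-4521 + 9583) - 1565) + 43942) = 58510/((5062 - 1565) + 43942) = 58510/(3497 + 43942) = 58510/47439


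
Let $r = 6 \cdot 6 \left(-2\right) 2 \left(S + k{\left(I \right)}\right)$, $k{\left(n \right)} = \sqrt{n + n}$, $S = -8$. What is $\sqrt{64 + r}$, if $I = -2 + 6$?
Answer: $4 \sqrt{76 - 18 \sqrt{2}} \approx 28.438$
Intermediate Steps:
$I = 4$
$k{\left(n \right)} = \sqrt{2} \sqrt{n}$ ($k{\left(n \right)} = \sqrt{2 n} = \sqrt{2} \sqrt{n}$)
$r = 1152 - 288 \sqrt{2}$ ($r = 6 \cdot 6 \left(-2\right) 2 \left(-8 + \sqrt{2} \sqrt{4}\right) = 36 \left(-2\right) 2 \left(-8 + \sqrt{2} \cdot 2\right) = \left(-72\right) 2 \left(-8 + 2 \sqrt{2}\right) = - 144 \left(-8 + 2 \sqrt{2}\right) = 1152 - 288 \sqrt{2} \approx 744.71$)
$\sqrt{64 + r} = \sqrt{64 + \left(1152 - 288 \sqrt{2}\right)} = \sqrt{1216 - 288 \sqrt{2}}$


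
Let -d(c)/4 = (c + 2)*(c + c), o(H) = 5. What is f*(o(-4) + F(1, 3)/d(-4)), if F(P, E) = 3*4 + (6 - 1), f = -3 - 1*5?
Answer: -303/8 ≈ -37.875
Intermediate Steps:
f = -8 (f = -3 - 5 = -8)
d(c) = -8*c*(2 + c) (d(c) = -4*(c + 2)*(c + c) = -4*(2 + c)*2*c = -8*c*(2 + c))
F(P, E) = 17 (F(P, E) = 12 + 5 = 17)
f*(o(-4) + F(1, 3)/d(-4)) = -8*(5 + 17/((-8*(-4)*(2 - 4)))) = -8*(5 + 17/((-8*(-4)*(-2)))) = -8*(5 + 17/(-64)) = -8*(5 + 17*(-1/64)) = -8*(5 - 17/64) = -8*303/64 = -303/8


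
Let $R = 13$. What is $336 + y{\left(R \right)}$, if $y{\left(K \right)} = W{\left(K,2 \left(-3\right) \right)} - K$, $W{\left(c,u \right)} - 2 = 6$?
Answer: $331$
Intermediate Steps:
$W{\left(c,u \right)} = 8$ ($W{\left(c,u \right)} = 2 + 6 = 8$)
$y{\left(K \right)} = 8 - K$
$336 + y{\left(R \right)} = 336 + \left(8 - 13\right) = 336 - 5 = 331$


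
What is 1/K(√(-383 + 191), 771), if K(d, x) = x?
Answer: 1/771 ≈ 0.0012970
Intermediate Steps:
1/K(√(-383 + 191), 771) = 1/771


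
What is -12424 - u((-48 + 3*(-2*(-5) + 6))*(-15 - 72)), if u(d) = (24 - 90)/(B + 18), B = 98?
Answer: -720559/58 ≈ -12423.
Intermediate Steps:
u(d) = -33/58 (u(d) = (24 - 90)/(98 + 18) = -66/116 = -66*1/116 = -33/58)
-12424 - u((-48 + 3*(-2*(-5) + 6))*(-15 - 72)) = -12424 - 1*(-33/58) = -12424 + 33/58 = -720559/58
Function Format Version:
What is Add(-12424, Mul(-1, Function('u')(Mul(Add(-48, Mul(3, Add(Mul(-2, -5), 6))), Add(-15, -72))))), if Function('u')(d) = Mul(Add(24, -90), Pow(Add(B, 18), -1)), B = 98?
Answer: Rational(-720559, 58) ≈ -12423.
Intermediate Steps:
Function('u')(d) = Rational(-33, 58) (Function('u')(d) = Mul(Add(24, -90), Pow(Add(98, 18), -1)) = Mul(-66, Pow(116, -1)) = Mul(-66, Rational(1, 116)) = Rational(-33, 58))
Add(-12424, Mul(-1, Function('u')(Mul(Add(-48, Mul(3, Add(Mul(-2, -5), 6))), Add(-15, -72))))) = Add(-12424, Mul(-1, Rational(-33, 58))) = Add(-12424, Rational(33, 58)) = Rational(-720559, 58)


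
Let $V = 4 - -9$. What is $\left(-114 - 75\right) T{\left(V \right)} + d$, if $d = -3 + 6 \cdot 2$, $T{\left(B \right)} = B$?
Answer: $-2448$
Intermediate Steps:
$V = 13$ ($V = 4 + 9 = 13$)
$d = 9$ ($d = -3 + 12 = 9$)
$\left(-114 - 75\right) T{\left(V \right)} + d = \left(-114 - 75\right) 13 + 9 = \left(-189\right) 13 + 9 = -2457 + 9 = -2448$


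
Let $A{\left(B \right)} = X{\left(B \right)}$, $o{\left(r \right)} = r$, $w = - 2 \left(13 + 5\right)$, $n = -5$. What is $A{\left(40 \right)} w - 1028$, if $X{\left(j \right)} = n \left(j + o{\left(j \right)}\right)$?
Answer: $13372$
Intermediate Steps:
$w = -36$ ($w = \left(-2\right) 18 = -36$)
$X{\left(j \right)} = - 10 j$ ($X{\left(j \right)} = - 5 \left(j + j\right) = - 5 \cdot 2 j = - 10 j$)
$A{\left(B \right)} = - 10 B$
$A{\left(40 \right)} w - 1028 = \left(-10\right) 40 \left(-36\right) - 1028 = \left(-400\right) \left(-36\right) - 1028 = 14400 - 1028 = 13372$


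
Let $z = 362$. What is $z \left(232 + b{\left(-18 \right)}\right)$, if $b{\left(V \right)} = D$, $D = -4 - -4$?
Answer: $83984$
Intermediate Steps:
$D = 0$ ($D = -4 + 4 = 0$)
$b{\left(V \right)} = 0$
$z \left(232 + b{\left(-18 \right)}\right) = 362 \left(232 + 0\right) = 362 \cdot 232 = 83984$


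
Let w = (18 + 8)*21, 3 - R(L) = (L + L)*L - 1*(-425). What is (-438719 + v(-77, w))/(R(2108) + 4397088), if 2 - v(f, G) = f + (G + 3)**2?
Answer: 740041/4490662 ≈ 0.16480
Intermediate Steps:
R(L) = -422 - 2*L**2 (R(L) = 3 - ((L + L)*L - 1*(-425)) = 3 - ((2*L)*L + 425) = 3 - (2*L**2 + 425) = 3 - (425 + 2*L**2) = 3 + (-425 - 2*L**2) = -422 - 2*L**2)
w = 546 (w = 26*21 = 546)
v(f, G) = 2 - f - (3 + G)**2 (v(f, G) = 2 - (f + (G + 3)**2) = 2 - (f + (3 + G)**2) = 2 + (-f - (3 + G)**2) = 2 - f - (3 + G)**2)
(-438719 + v(-77, w))/(R(2108) + 4397088) = (-438719 + (2 - 1*(-77) - (3 + 546)**2))/((-422 - 2*2108**2) + 4397088) = (-438719 + (2 + 77 - 1*549**2))/((-422 - 2*4443664) + 4397088) = (-438719 + (2 + 77 - 1*301401))/((-422 - 8887328) + 4397088) = (-438719 + (2 + 77 - 301401))/(-8887750 + 4397088) = (-438719 - 301322)/(-4490662) = -740041*(-1/4490662) = 740041/4490662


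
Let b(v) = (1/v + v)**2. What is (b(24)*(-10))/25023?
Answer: -1664645/7206624 ≈ -0.23099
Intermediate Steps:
b(v) = (v + 1/v)**2
(b(24)*(-10))/25023 = (((1 + 24**2)**2/24**2)*(-10))/25023 = (((1 + 576)**2/576)*(-10))*(1/25023) = (((1/576)*577**2)*(-10))*(1/25023) = (((1/576)*332929)*(-10))*(1/25023) = ((332929/576)*(-10))*(1/25023) = -1664645/288*1/25023 = -1664645/7206624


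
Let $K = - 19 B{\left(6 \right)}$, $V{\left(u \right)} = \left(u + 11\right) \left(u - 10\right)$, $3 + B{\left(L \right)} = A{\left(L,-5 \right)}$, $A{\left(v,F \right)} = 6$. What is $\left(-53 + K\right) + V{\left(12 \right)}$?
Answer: $-64$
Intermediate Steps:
$B{\left(L \right)} = 3$ ($B{\left(L \right)} = -3 + 6 = 3$)
$V{\left(u \right)} = \left(-10 + u\right) \left(11 + u\right)$ ($V{\left(u \right)} = \left(11 + u\right) \left(-10 + u\right) = \left(-10 + u\right) \left(11 + u\right)$)
$K = -57$ ($K = \left(-19\right) 3 = -57$)
$\left(-53 + K\right) + V{\left(12 \right)} = \left(-53 - 57\right) + \left(-110 + 12 + 12^{2}\right) = -110 + \left(-110 + 12 + 144\right) = -110 + 46 = -64$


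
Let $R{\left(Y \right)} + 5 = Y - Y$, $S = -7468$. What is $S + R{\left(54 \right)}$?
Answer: $-7473$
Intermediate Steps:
$R{\left(Y \right)} = -5$ ($R{\left(Y \right)} = -5 + \left(Y - Y\right) = -5 + 0 = -5$)
$S + R{\left(54 \right)} = -7468 - 5 = -7473$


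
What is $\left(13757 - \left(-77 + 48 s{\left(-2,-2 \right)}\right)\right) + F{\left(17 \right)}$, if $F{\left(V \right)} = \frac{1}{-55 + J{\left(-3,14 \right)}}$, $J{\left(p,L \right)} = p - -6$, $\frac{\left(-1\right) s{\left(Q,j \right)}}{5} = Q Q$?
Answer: $\frac{769287}{52} \approx 14794.0$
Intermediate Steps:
$s{\left(Q,j \right)} = - 5 Q^{2}$ ($s{\left(Q,j \right)} = - 5 Q Q = - 5 Q^{2}$)
$J{\left(p,L \right)} = 6 + p$ ($J{\left(p,L \right)} = p + 6 = 6 + p$)
$F{\left(V \right)} = - \frac{1}{52}$ ($F{\left(V \right)} = \frac{1}{-55 + \left(6 - 3\right)} = \frac{1}{-55 + 3} = \frac{1}{-52} = - \frac{1}{52}$)
$\left(13757 - \left(-77 + 48 s{\left(-2,-2 \right)}\right)\right) + F{\left(17 \right)} = \left(13757 - \left(-77 + 48 \left(- 5 \left(-2\right)^{2}\right)\right)\right) - \frac{1}{52} = \left(13757 - \left(-77 + 48 \left(\left(-5\right) 4\right)\right)\right) - \frac{1}{52} = \left(13757 + \left(\left(-48\right) \left(-20\right) + 77\right)\right) - \frac{1}{52} = \left(13757 + \left(960 + 77\right)\right) - \frac{1}{52} = \left(13757 + 1037\right) - \frac{1}{52} = 14794 - \frac{1}{52} = \frac{769287}{52}$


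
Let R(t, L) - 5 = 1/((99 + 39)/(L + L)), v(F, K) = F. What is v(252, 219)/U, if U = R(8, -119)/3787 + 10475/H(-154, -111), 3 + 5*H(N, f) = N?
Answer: -10338191892/13685709143 ≈ -0.75540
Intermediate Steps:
H(N, f) = -3/5 + N/5
R(t, L) = 5 + L/69 (R(t, L) = 5 + 1/((99 + 39)/(L + L)) = 5 + 1/(138/((2*L))) = 5 + 1/(138*(1/(2*L))) = 5 + 1/(69/L) = 5 + L/69)
U = -13685709143/41024571 (U = (5 + (1/69)*(-119))/3787 + 10475/(-3/5 + (1/5)*(-154)) = (5 - 119/69)*(1/3787) + 10475/(-3/5 - 154/5) = (226/69)*(1/3787) + 10475/(-157/5) = 226/261303 + 10475*(-5/157) = 226/261303 - 52375/157 = -13685709143/41024571 ≈ -333.60)
v(252, 219)/U = 252/(-13685709143/41024571) = 252*(-41024571/13685709143) = -10338191892/13685709143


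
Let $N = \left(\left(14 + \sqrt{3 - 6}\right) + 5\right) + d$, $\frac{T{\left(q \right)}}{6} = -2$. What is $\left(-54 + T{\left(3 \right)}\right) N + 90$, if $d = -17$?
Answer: $-42 - 66 i \sqrt{3} \approx -42.0 - 114.32 i$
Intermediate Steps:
$T{\left(q \right)} = -12$ ($T{\left(q \right)} = 6 \left(-2\right) = -12$)
$N = 2 + i \sqrt{3}$ ($N = \left(\left(14 + \sqrt{3 - 6}\right) + 5\right) - 17 = \left(\left(14 + \sqrt{-3}\right) + 5\right) - 17 = \left(\left(14 + i \sqrt{3}\right) + 5\right) - 17 = \left(19 + i \sqrt{3}\right) - 17 = 2 + i \sqrt{3} \approx 2.0 + 1.732 i$)
$\left(-54 + T{\left(3 \right)}\right) N + 90 = \left(-54 - 12\right) \left(2 + i \sqrt{3}\right) + 90 = - 66 \left(2 + i \sqrt{3}\right) + 90 = \left(-132 - 66 i \sqrt{3}\right) + 90 = -42 - 66 i \sqrt{3}$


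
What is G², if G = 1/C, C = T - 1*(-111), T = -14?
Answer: 1/9409 ≈ 0.00010628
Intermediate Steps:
C = 97 (C = -14 - 1*(-111) = -14 + 111 = 97)
G = 1/97 ≈ 0.010309
G² = (1/97)² = 1/9409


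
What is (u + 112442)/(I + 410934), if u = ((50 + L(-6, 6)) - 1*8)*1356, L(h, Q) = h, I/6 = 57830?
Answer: 80629/378957 ≈ 0.21277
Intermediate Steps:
I = 346980 (I = 6*57830 = 346980)
u = 48816 (u = ((50 - 6) - 1*8)*1356 = (44 - 8)*1356 = 36*1356 = 48816)
(u + 112442)/(I + 410934) = (48816 + 112442)/(346980 + 410934) = 161258/757914 = 161258*(1/757914) = 80629/378957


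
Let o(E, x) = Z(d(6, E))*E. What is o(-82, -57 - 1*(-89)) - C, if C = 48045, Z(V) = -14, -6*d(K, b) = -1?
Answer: -46897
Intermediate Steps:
d(K, b) = ⅙ (d(K, b) = -⅙*(-1) = ⅙)
o(E, x) = -14*E
o(-82, -57 - 1*(-89)) - C = -14*(-82) - 1*48045 = 1148 - 48045 = -46897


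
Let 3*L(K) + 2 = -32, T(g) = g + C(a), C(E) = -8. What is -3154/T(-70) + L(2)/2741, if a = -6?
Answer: 1440705/35633 ≈ 40.432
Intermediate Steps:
T(g) = -8 + g (T(g) = g - 8 = -8 + g)
L(K) = -34/3 (L(K) = -2/3 + (1/3)*(-32) = -2/3 - 32/3 = -34/3)
-3154/T(-70) + L(2)/2741 = -3154/(-8 - 70) - 34/3/2741 = -3154/(-78) - 34/3*1/2741 = -3154*(-1/78) - 34/8223 = 1577/39 - 34/8223 = 1440705/35633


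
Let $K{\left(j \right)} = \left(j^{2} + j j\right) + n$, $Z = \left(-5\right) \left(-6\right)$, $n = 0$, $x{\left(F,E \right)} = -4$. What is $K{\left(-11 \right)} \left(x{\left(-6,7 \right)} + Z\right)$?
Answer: $6292$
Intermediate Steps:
$Z = 30$
$K{\left(j \right)} = 2 j^{2}$ ($K{\left(j \right)} = \left(j^{2} + j j\right) + 0 = \left(j^{2} + j^{2}\right) + 0 = 2 j^{2} + 0 = 2 j^{2}$)
$K{\left(-11 \right)} \left(x{\left(-6,7 \right)} + Z\right) = 2 \left(-11\right)^{2} \left(-4 + 30\right) = 2 \cdot 121 \cdot 26 = 242 \cdot 26 = 6292$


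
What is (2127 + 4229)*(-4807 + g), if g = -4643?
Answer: -60064200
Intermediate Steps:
(2127 + 4229)*(-4807 + g) = (2127 + 4229)*(-4807 - 4643) = 6356*(-9450) = -60064200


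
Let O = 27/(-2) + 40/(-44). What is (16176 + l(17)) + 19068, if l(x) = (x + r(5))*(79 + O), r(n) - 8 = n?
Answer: 408999/11 ≈ 37182.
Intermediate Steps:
O = -317/22 (O = 27*(-1/2) + 40*(-1/44) = -27/2 - 10/11 = -317/22 ≈ -14.409)
r(n) = 8 + n
l(x) = 18473/22 + 1421*x/22 (l(x) = (x + (8 + 5))*(79 - 317/22) = (x + 13)*(1421/22) = (13 + x)*(1421/22) = 18473/22 + 1421*x/22)
(16176 + l(17)) + 19068 = (16176 + (18473/22 + (1421/22)*17)) + 19068 = (16176 + (18473/22 + 24157/22)) + 19068 = (16176 + 21315/11) + 19068 = 199251/11 + 19068 = 408999/11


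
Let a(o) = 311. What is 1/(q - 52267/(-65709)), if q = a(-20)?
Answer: 65709/20487766 ≈ 0.0032072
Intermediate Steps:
q = 311
1/(q - 52267/(-65709)) = 1/(311 - 52267/(-65709)) = 1/(311 - 52267*(-1/65709)) = 1/(311 + 52267/65709) = 1/(20487766/65709) = 65709/20487766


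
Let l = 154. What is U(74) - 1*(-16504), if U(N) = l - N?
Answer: 16584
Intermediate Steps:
U(N) = 154 - N
U(74) - 1*(-16504) = (154 - 1*74) - 1*(-16504) = (154 - 74) + 16504 = 80 + 16504 = 16584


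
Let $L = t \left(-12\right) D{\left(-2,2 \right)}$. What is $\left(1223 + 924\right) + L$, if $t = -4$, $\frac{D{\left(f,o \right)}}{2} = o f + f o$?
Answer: $1379$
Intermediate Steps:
$D{\left(f,o \right)} = 4 f o$ ($D{\left(f,o \right)} = 2 \left(o f + f o\right) = 2 \left(f o + f o\right) = 2 \cdot 2 f o = 4 f o$)
$L = -768$ ($L = \left(-4\right) \left(-12\right) 4 \left(-2\right) 2 = 48 \left(-16\right) = -768$)
$\left(1223 + 924\right) + L = \left(1223 + 924\right) - 768 = 2147 - 768 = 1379$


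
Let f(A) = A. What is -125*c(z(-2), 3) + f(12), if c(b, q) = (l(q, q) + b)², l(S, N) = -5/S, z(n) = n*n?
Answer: -6017/9 ≈ -668.56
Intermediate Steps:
z(n) = n²
c(b, q) = (b - 5/q)² (c(b, q) = (-5/q + b)² = (b - 5/q)²)
-125*c(z(-2), 3) + f(12) = -125*(-5 + (-2)²*3)²/3² + 12 = -125*(-5 + 4*3)²/9 + 12 = -125*(-5 + 12)²/9 + 12 = -125*7²/9 + 12 = -125*49/9 + 12 = -6125/9 + 12 = -6017/9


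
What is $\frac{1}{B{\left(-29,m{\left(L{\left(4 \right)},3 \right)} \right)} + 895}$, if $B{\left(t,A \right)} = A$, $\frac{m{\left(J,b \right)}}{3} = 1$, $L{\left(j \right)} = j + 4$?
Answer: $\frac{1}{898} \approx 0.0011136$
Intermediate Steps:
$L{\left(j \right)} = 4 + j$
$m{\left(J,b \right)} = 3$ ($m{\left(J,b \right)} = 3 \cdot 1 = 3$)
$\frac{1}{B{\left(-29,m{\left(L{\left(4 \right)},3 \right)} \right)} + 895} = \frac{1}{3 + 895} = \frac{1}{898}$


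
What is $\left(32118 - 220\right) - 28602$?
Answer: $3296$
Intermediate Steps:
$\left(32118 - 220\right) - 28602 = 31898 - 28602 = 3296$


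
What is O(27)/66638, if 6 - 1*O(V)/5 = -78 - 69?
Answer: 765/66638 ≈ 0.011480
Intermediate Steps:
O(V) = 765 (O(V) = 30 - 5*(-78 - 69) = 30 - 5*(-147) = 30 + 735 = 765)
O(27)/66638 = 765/66638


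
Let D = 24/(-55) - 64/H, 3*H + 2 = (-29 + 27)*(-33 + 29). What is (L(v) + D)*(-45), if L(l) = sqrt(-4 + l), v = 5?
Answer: 15561/11 ≈ 1414.6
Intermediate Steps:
H = 2 (H = -2/3 + ((-29 + 27)*(-33 + 29))/3 = -2/3 + (-2*(-4))/3 = -2/3 + (1/3)*8 = -2/3 + 8/3 = 2)
D = -1784/55 (D = 24/(-55) - 64/2 = 24*(-1/55) - 64*1/2 = -24/55 - 32 = -1784/55 ≈ -32.436)
(L(v) + D)*(-45) = (sqrt(-4 + 5) - 1784/55)*(-45) = (sqrt(1) - 1784/55)*(-45) = (1 - 1784/55)*(-45) = -1729/55*(-45) = 15561/11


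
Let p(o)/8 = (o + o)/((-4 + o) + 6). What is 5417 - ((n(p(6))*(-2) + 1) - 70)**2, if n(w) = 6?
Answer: -1144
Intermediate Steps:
p(o) = 16*o/(2 + o) (p(o) = 8*((o + o)/((-4 + o) + 6)) = 8*((2*o)/(2 + o)) = 8*(2*o/(2 + o)) = 16*o/(2 + o))
5417 - ((n(p(6))*(-2) + 1) - 70)**2 = 5417 - ((6*(-2) + 1) - 70)**2 = 5417 - ((-12 + 1) - 70)**2 = 5417 - (-11 - 70)**2 = 5417 - 1*(-81)**2 = 5417 - 1*6561 = 5417 - 6561 = -1144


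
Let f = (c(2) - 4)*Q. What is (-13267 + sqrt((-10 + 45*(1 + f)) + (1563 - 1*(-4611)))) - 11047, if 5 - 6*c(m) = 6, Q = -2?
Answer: -24314 + 2*sqrt(1646) ≈ -24233.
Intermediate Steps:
c(m) = -1/6 (c(m) = 5/6 - 1/6*6 = 5/6 - 1 = -1/6)
f = 25/3 (f = (-1/6 - 4)*(-2) = -25/6*(-2) = 25/3 ≈ 8.3333)
(-13267 + sqrt((-10 + 45*(1 + f)) + (1563 - 1*(-4611)))) - 11047 = (-13267 + sqrt((-10 + 45*(1 + 25/3)) + (1563 - 1*(-4611)))) - 11047 = (-13267 + sqrt((-10 + 45*(28/3)) + (1563 + 4611))) - 11047 = (-13267 + sqrt((-10 + 420) + 6174)) - 11047 = (-13267 + sqrt(410 + 6174)) - 11047 = (-13267 + sqrt(6584)) - 11047 = (-13267 + 2*sqrt(1646)) - 11047 = -24314 + 2*sqrt(1646)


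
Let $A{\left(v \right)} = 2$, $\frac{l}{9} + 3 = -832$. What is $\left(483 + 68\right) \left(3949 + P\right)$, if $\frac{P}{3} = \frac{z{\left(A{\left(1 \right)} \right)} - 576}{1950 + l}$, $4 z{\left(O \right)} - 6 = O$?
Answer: $\frac{576658417}{265} \approx 2.1761 \cdot 10^{6}$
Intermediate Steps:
$l = -7515$ ($l = -27 + 9 \left(-832\right) = -27 - 7488 = -7515$)
$z{\left(O \right)} = \frac{3}{2} + \frac{O}{4}$
$P = \frac{82}{265}$ ($P = 3 \frac{\left(\frac{3}{2} + \frac{1}{4} \cdot 2\right) - 576}{1950 - 7515} = 3 \frac{\left(\frac{3}{2} + \frac{1}{2}\right) - 576}{-5565} = 3 \left(2 - 576\right) \left(- \frac{1}{5565}\right) = 3 \left(\left(-574\right) \left(- \frac{1}{5565}\right)\right) = 3 \cdot \frac{82}{795} = \frac{82}{265} \approx 0.30943$)
$\left(483 + 68\right) \left(3949 + P\right) = \left(483 + 68\right) \left(3949 + \frac{82}{265}\right) = 551 \cdot \frac{1046567}{265} = \frac{576658417}{265}$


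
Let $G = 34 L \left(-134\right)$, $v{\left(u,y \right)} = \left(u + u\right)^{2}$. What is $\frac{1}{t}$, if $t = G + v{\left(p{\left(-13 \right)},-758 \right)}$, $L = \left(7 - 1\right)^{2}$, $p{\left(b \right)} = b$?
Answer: $- \frac{1}{163340} \approx -6.1222 \cdot 10^{-6}$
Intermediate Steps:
$L = 36$ ($L = 6^{2} = 36$)
$v{\left(u,y \right)} = 4 u^{2}$ ($v{\left(u,y \right)} = \left(2 u\right)^{2} = 4 u^{2}$)
$G = -164016$ ($G = 34 \cdot 36 \left(-134\right) = 1224 \left(-134\right) = -164016$)
$t = -163340$ ($t = -164016 + 4 \left(-13\right)^{2} = -164016 + 4 \cdot 169 = -164016 + 676 = -163340$)
$\frac{1}{t} = \frac{1}{-163340} = - \frac{1}{163340}$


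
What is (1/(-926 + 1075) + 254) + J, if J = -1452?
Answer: -178501/149 ≈ -1198.0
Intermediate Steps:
(1/(-926 + 1075) + 254) + J = (1/(-926 + 1075) + 254) - 1452 = (1/149 + 254) - 1452 = 37847/149 - 1452 = -178501/149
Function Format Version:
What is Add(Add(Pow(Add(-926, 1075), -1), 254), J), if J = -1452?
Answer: Rational(-178501, 149) ≈ -1198.0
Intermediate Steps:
Add(Add(Pow(Add(-926, 1075), -1), 254), J) = Add(Add(Pow(Add(-926, 1075), -1), 254), -1452) = Add(Add(Pow(149, -1), 254), -1452) = Add(Add(Rational(1, 149), 254), -1452) = Add(Rational(37847, 149), -1452) = Rational(-178501, 149)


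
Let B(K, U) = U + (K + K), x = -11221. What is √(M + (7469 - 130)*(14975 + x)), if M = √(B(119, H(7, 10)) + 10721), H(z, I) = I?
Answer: √(27550606 + √10969) ≈ 5248.9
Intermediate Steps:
B(K, U) = U + 2*K
M = √10969 (M = √((10 + 2*119) + 10721) = √((10 + 238) + 10721) = √(248 + 10721) = √10969 ≈ 104.73)
√(M + (7469 - 130)*(14975 + x)) = √(√10969 + (7469 - 130)*(14975 - 11221)) = √(√10969 + 7339*3754) = √(√10969 + 27550606) = √(27550606 + √10969)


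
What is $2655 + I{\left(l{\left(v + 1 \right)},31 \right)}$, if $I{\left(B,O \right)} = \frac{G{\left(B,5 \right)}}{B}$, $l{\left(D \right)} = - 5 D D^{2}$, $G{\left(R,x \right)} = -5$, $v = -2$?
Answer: $2654$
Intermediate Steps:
$l{\left(D \right)} = - 5 D^{3}$
$I{\left(B,O \right)} = - \frac{5}{B}$
$2655 + I{\left(l{\left(v + 1 \right)},31 \right)} = 2655 - \frac{5}{\left(-5\right) \left(-2 + 1\right)^{3}} = 2655 - \frac{5}{\left(-5\right) \left(-1\right)^{3}} = 2655 - \frac{5}{\left(-5\right) \left(-1\right)} = 2655 - \frac{5}{5} = 2655 - 1 = 2654$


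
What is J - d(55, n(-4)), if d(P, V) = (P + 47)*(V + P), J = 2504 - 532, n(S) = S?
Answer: -3230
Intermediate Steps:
J = 1972
d(P, V) = (47 + P)*(P + V)
J - d(55, n(-4)) = 1972 - (55² + 47*55 + 47*(-4) + 55*(-4)) = 1972 - (3025 + 2585 - 188 - 220) = 1972 - 1*5202 = 1972 - 5202 = -3230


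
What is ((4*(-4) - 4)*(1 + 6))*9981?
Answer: -1397340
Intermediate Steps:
((4*(-4) - 4)*(1 + 6))*9981 = ((-16 - 4)*7)*9981 = -20*7*9981 = -140*9981 = -1397340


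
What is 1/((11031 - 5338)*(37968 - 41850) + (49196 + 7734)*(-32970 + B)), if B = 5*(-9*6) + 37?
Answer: -1/1912347016 ≈ -5.2292e-10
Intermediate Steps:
B = -233 (B = 5*(-54) + 37 = -270 + 37 = -233)
1/((11031 - 5338)*(37968 - 41850) + (49196 + 7734)*(-32970 + B)) = 1/((11031 - 5338)*(37968 - 41850) + (49196 + 7734)*(-32970 - 233)) = 1/(5693*(-3882) + 56930*(-33203)) = 1/(-22100226 - 1890246790) = 1/(-1912347016) = -1/1912347016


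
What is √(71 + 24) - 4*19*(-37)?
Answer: 2812 + √95 ≈ 2821.7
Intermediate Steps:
√(71 + 24) - 4*19*(-37) = √95 - 76*(-37) = √95 + 2812 = 2812 + √95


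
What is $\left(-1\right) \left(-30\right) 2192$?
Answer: $65760$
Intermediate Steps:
$\left(-1\right) \left(-30\right) 2192 = 30 \cdot 2192 = 65760$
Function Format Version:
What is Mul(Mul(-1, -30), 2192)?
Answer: 65760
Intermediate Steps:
Mul(Mul(-1, -30), 2192) = Mul(30, 2192) = 65760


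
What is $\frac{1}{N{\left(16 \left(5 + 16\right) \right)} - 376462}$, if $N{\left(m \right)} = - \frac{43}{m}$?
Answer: $- \frac{336}{126491275} \approx -2.6563 \cdot 10^{-6}$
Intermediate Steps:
$\frac{1}{N{\left(16 \left(5 + 16\right) \right)} - 376462} = \frac{1}{- \frac{43}{16 \left(5 + 16\right)} - 376462} = \frac{1}{- \frac{43}{16 \cdot 21} - 376462} = \frac{1}{- \frac{43}{336} - 376462} = \frac{1}{- \frac{126491275}{336}} = - \frac{336}{126491275}$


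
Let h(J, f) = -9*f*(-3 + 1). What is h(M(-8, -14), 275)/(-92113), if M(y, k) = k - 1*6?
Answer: -4950/92113 ≈ -0.053738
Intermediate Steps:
M(y, k) = -6 + k (M(y, k) = k - 6 = -6 + k)
h(J, f) = 18*f (h(J, f) = -9*f*(-2) = -(-18)*f = 18*f)
h(M(-8, -14), 275)/(-92113) = (18*275)/(-92113) = 4950*(-1/92113) = -4950/92113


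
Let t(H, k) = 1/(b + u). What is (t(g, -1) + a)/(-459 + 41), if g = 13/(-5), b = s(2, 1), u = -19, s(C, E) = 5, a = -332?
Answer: 4649/5852 ≈ 0.79443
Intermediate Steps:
b = 5
g = -13/5 (g = 13*(-⅕) = -13/5 ≈ -2.6000)
t(H, k) = -1/14 (t(H, k) = 1/(5 - 19) = 1/(-14) = -1/14)
(t(g, -1) + a)/(-459 + 41) = (-1/14 - 332)/(-459 + 41) = -4649/14/(-418) = -4649/14*(-1/418) = 4649/5852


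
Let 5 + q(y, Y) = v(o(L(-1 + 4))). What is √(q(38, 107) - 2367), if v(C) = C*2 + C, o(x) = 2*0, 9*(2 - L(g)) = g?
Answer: 2*I*√593 ≈ 48.703*I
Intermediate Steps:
L(g) = 2 - g/9
o(x) = 0
v(C) = 3*C (v(C) = 2*C + C = 3*C)
q(y, Y) = -5 (q(y, Y) = -5 + 3*0 = -5 + 0 = -5)
√(q(38, 107) - 2367) = √(-5 - 2367) = √(-2372) = 2*I*√593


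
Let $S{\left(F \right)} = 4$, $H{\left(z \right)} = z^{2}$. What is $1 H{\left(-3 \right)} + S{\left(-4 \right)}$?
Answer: $13$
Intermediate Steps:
$1 H{\left(-3 \right)} + S{\left(-4 \right)} = 1 \left(-3\right)^{2} + 4 = 1 \cdot 9 + 4 = 9 + 4 = 13$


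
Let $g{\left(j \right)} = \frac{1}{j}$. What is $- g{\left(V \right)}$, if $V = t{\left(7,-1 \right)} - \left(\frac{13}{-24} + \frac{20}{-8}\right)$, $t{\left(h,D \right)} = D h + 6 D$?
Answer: $\frac{24}{239} \approx 0.10042$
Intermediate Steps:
$t{\left(h,D \right)} = 6 D + D h$
$V = - \frac{239}{24}$ ($V = - (6 + 7) - \left(\frac{13}{-24} + \frac{20}{-8}\right) = \left(-1\right) 13 - \left(13 \left(- \frac{1}{24}\right) + 20 \left(- \frac{1}{8}\right)\right) = -13 - \left(- \frac{13}{24} - \frac{5}{2}\right) = -13 - - \frac{73}{24} = -13 + \frac{73}{24} = - \frac{239}{24} \approx -9.9583$)
$- g{\left(V \right)} = - \frac{1}{- \frac{239}{24}} = \left(-1\right) \left(- \frac{24}{239}\right) = \frac{24}{239}$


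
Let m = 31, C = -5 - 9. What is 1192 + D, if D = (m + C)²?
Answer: 1481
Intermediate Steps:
C = -14
D = 289 (D = (31 - 14)² = 17² = 289)
1192 + D = 1192 + 289 = 1481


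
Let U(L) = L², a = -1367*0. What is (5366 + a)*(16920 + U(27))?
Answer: 94704534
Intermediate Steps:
a = 0
(5366 + a)*(16920 + U(27)) = (5366 + 0)*(16920 + 27²) = 5366*(16920 + 729) = 5366*17649 = 94704534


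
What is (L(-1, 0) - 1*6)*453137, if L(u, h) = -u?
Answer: -2265685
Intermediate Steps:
(L(-1, 0) - 1*6)*453137 = (-1*(-1) - 1*6)*453137 = (1 - 6)*453137 = -5*453137 = -2265685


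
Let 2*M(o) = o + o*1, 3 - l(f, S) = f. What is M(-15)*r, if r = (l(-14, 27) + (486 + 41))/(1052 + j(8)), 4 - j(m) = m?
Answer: -1020/131 ≈ -7.7863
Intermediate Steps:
l(f, S) = 3 - f
M(o) = o (M(o) = (o + o*1)/2 = (o + o)/2 = (2*o)/2 = o)
j(m) = 4 - m
r = 68/131 (r = ((3 - 1*(-14)) + (486 + 41))/(1052 + (4 - 1*8)) = ((3 + 14) + 527)/(1052 + (4 - 8)) = (17 + 527)/(1052 - 4) = 544/1048 = 544*(1/1048) = 68/131 ≈ 0.51908)
M(-15)*r = -15*68/131 = -1020/131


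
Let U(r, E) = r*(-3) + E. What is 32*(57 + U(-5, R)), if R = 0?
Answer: 2304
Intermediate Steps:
U(r, E) = E - 3*r (U(r, E) = -3*r + E = E - 3*r)
32*(57 + U(-5, R)) = 32*(57 + (0 - 3*(-5))) = 32*(57 + (0 + 15)) = 32*(57 + 15) = 32*72 = 2304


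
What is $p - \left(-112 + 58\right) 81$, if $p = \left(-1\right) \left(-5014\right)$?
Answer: $9388$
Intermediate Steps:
$p = 5014$
$p - \left(-112 + 58\right) 81 = 5014 - \left(-112 + 58\right) 81 = 5014 - \left(-54\right) 81 = 5014 - -4374 = 5014 + 4374 = 9388$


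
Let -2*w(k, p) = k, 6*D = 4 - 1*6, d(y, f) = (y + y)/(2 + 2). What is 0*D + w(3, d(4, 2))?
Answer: -3/2 ≈ -1.5000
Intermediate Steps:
d(y, f) = y/2 (d(y, f) = (2*y)/4 = (2*y)*(¼) = y/2)
D = -⅓ (D = (4 - 1*6)/6 = (4 - 6)/6 = (⅙)*(-2) = -⅓ ≈ -0.33333)
w(k, p) = -k/2
0*D + w(3, d(4, 2)) = 0*(-⅓) - ½*3 = 0 - 3/2 = -3/2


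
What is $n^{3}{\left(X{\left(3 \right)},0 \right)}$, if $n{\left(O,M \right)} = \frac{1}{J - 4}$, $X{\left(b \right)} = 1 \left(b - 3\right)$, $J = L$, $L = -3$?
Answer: $- \frac{1}{343} \approx -0.0029155$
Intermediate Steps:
$J = -3$
$X{\left(b \right)} = -3 + b$ ($X{\left(b \right)} = 1 \left(-3 + b\right) = -3 + b$)
$n{\left(O,M \right)} = - \frac{1}{7}$ ($n{\left(O,M \right)} = \frac{1}{-3 - 4} = \frac{1}{-7} = - \frac{1}{7}$)
$n^{3}{\left(X{\left(3 \right)},0 \right)} = \left(- \frac{1}{7}\right)^{3} = - \frac{1}{343}$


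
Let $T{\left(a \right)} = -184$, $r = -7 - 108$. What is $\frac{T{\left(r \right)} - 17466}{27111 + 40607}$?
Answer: $- \frac{8825}{33859} \approx -0.26064$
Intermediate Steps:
$r = -115$ ($r = -7 - 108 = -115$)
$\frac{T{\left(r \right)} - 17466}{27111 + 40607} = \frac{-184 - 17466}{27111 + 40607} = - \frac{17650}{67718} = \left(-17650\right) \frac{1}{67718} = - \frac{8825}{33859}$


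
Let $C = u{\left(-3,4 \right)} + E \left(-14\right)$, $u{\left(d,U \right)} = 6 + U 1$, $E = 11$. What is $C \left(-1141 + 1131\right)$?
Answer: $1440$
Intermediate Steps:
$u{\left(d,U \right)} = 6 + U$
$C = -144$ ($C = \left(6 + 4\right) + 11 \left(-14\right) = 10 - 154 = -144$)
$C \left(-1141 + 1131\right) = - 144 \left(-1141 + 1131\right) = \left(-144\right) \left(-10\right) = 1440$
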